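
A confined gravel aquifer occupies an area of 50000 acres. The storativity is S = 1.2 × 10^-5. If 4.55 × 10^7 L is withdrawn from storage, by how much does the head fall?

Δh ≈ 18.7 m

A = 50000 acres = 2.023 × 10^8 m²
ΔV = 4.55 × 10^7 L = 45500 m³
Δh = ΔV / (S × A) = 45500 m³ / (1.2 × 10^-5 × 2.023 × 10^8 m²) = 18.74 m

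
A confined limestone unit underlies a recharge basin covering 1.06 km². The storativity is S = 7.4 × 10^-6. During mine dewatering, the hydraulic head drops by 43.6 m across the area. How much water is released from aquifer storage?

ΔV ≈ 342 m³

A = 1.06 km² = 1.06 × 10^6 m²
ΔV = S × A × Δh = 7.4 × 10^-6 × 1.06 × 10^6 m² × 43.6 m = 342 m³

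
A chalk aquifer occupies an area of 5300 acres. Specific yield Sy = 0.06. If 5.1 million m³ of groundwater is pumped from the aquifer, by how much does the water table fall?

Δh ≈ 3.96 m

A = 5300 acres = 2.145 × 10^7 m²
ΔV = 5.1 million m³ = 5.1 × 10^6 m³
Δh = ΔV / (Sy × A) = 5.1 × 10^6 m³ / (0.06 × 2.145 × 10^7 m²) = 3.963 m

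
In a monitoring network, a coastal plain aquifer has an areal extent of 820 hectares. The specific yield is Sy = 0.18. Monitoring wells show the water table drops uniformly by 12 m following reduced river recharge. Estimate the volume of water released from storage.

A = 820 hectares = 8.2 × 10^6 m²
ΔV = Sy × A × Δh = 0.18 × 8.2 × 10^6 m² × 12 m = 1.771 × 10^7 m³

ΔV ≈ 1.77 × 10^7 m³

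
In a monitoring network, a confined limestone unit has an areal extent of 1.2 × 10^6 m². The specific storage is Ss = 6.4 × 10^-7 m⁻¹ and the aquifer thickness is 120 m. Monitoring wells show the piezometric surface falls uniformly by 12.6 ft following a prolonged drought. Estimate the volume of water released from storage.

S = Ss × b = 6.4 × 10^-7 m⁻¹ × 120 m = 7.68 × 10^-5
Δh = 12.6 ft = 3.84 m
ΔV = S × A × Δh = 7.68 × 10^-5 × 1.2 × 10^6 m² × 3.84 m = 353.9 m³

ΔV ≈ 354 m³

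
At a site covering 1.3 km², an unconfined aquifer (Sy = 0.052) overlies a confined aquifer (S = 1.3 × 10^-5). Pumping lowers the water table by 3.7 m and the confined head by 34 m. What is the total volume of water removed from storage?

ΔV ≈ 2.51 × 10^5 m³

A = 1.3 km² = 1.3 × 10^6 m²
Unconfined: ΔV_u = Sy × A × Δh_u = 0.052 × 1.3 × 10^6 × 3.7 = 2.501 × 10^5 m³
Confined: ΔV_c = S × A × Δh_c = 1.3 × 10^-5 × 1.3 × 10^6 × 34 = 574.6 m³
Total ΔV = 2.501 × 10^5 + 574.6 = 2.507 × 10^5 m³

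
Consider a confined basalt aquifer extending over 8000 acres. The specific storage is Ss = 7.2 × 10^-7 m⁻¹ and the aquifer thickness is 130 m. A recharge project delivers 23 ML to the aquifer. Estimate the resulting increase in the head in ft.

Δh ≈ 24.9 ft

S = Ss × b = 7.2 × 10^-7 m⁻¹ × 130 m = 9.36 × 10^-5
A = 8000 acres = 3.237 × 10^7 m²
ΔV = 23 ML = 23000 m³
Δh = ΔV / (S × A) = 23000 m³ / (9.36 × 10^-5 × 3.237 × 10^7 m²) = 7.59 m
Δh = 7.59 m = 24.9 ft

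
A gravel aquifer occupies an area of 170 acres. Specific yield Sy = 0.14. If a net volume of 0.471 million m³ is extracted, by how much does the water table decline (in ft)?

A = 170 acres = 6.88 × 10^5 m²
ΔV = 0.471 million m³ = 4.71 × 10^5 m³
Δh = ΔV / (Sy × A) = 4.71 × 10^5 m³ / (0.14 × 6.88 × 10^5 m²) = 4.89 m
Δh = 4.89 m = 16.04 ft

Δh ≈ 16 ft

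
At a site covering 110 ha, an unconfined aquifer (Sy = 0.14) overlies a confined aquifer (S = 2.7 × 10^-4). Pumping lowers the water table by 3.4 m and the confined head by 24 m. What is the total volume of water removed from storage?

A = 110 ha = 1.1 × 10^6 m²
Unconfined: ΔV_u = Sy × A × Δh_u = 0.14 × 1.1 × 10^6 × 3.4 = 5.236 × 10^5 m³
Confined: ΔV_c = S × A × Δh_c = 2.7 × 10^-4 × 1.1 × 10^6 × 24 = 7128 m³
Total ΔV = 5.236 × 10^5 + 7128 = 5.307 × 10^5 m³

ΔV ≈ 5.31 × 10^5 m³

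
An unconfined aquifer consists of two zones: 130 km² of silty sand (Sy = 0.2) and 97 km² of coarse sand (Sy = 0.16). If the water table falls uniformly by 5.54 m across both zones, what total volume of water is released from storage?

A₁ = 130 km² = 1.3 × 10^8 m²; A₂ = 97 km² = 9.7 × 10^7 m²
ΔV₁ = 0.2 × 1.3 × 10^8 × 5.54 = 1.44 × 10^8 m³
ΔV₂ = 0.16 × 9.7 × 10^7 × 5.54 = 8.598 × 10^7 m³
ΔV = ΔV₁ + ΔV₂ = 2.3 × 10^8 m³

ΔV ≈ 2.3 × 10^8 m³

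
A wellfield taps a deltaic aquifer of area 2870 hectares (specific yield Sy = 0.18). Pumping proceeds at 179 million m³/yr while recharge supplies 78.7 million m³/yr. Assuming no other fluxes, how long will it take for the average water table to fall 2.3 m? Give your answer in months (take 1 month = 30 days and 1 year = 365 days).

A = 2870 hectares = 2.87 × 10^7 m²
ΔV = Sy × A × Δh = 0.18 × 2.87 × 10^7 × 2.3 = 1.188 × 10^7 m³
Net withdrawal = 179 − 78.7 = 100.3 million m³/yr = 2.748 × 10^5 m³/d
t = ΔV / Q = 1.188 × 10^7 m³ / 2.748 × 10^5 m³/d = 43.24 d
t = 43.24 d ≈ 1.441 months

t ≈ 1.44 months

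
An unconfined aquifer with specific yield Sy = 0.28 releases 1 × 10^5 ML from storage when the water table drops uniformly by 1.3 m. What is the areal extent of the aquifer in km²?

A ≈ 275 km²

ΔV = 1 × 10^5 ML = 1 × 10^8 m³
A = ΔV / (Sy × Δh) = 1 × 10^8 / (0.28 × 1.3) = 2.747 × 10^8 m²
A = 2.747 × 10^8 m² = 274.7 km²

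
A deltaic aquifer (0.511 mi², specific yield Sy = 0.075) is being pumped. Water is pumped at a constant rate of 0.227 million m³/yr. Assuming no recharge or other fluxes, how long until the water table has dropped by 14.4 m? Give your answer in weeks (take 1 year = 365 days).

t ≈ 328 weeks

A = 0.511 mi² = 1.323 × 10^6 m²
ΔV = Sy × A × Δh = 0.075 × 1.323 × 10^6 × 14.4 = 1.429 × 10^6 m³
Q = 0.227 million m³/yr = 621.9 m³/d
t = ΔV / Q = 1.429 × 10^6 m³ / 621.9 m³/d = 2298 d
t = 2298 d ≈ 328.3 weeks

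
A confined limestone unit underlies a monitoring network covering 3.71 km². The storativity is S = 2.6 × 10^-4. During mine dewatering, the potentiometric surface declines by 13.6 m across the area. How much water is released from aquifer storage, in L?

A = 3.71 km² = 3.71 × 10^6 m²
ΔV = S × A × Δh = 2.6 × 10^-4 × 3.71 × 10^6 m² × 13.6 m = 13120 m³
ΔV = 13120 m³ = 1.312 × 10^7 L

ΔV ≈ 1.31 × 10^7 L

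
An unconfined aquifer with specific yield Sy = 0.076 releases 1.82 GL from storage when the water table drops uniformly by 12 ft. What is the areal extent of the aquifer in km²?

Δh = 12 ft = 3.658 m
ΔV = 1.82 GL = 1.82 × 10^6 m³
A = ΔV / (Sy × Δh) = 1.82 × 10^6 / (0.076 × 3.658) = 6.547 × 10^6 m²
A = 6.547 × 10^6 m² = 6.547 km²

A ≈ 6.55 km²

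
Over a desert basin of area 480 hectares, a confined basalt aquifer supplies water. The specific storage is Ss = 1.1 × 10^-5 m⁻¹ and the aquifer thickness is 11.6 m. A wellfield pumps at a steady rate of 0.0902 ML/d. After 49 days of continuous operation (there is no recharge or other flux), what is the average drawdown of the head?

Δh ≈ 7.22 m

S = Ss × b = 1.1 × 10^-5 m⁻¹ × 11.6 m = 1.276 × 10^-4
A = 480 hectares = 4.8 × 10^6 m²
Q = 0.0902 ML/d = 90.2 m³/d
ΔV = Q × t = 90.2 m³/d × 49 d = 4420 m³
Δh = ΔV / (S × A) = 4420 / (1.276 × 10^-4 × 4.8 × 10^6) = 7.216 m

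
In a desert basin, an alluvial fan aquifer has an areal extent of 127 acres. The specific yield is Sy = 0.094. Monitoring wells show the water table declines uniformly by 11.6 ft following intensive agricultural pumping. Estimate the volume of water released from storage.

ΔV ≈ 1.71 × 10^5 m³

A = 127 acres = 5.14 × 10^5 m²
Δh = 11.6 ft = 3.536 m
ΔV = Sy × A × Δh = 0.094 × 5.14 × 10^5 m² × 3.536 m = 1.708 × 10^5 m³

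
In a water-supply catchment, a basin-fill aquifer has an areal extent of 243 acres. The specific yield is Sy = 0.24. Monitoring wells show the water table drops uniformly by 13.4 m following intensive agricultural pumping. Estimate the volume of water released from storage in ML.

ΔV ≈ 3160 ML

A = 243 acres = 9.834 × 10^5 m²
ΔV = Sy × A × Δh = 0.24 × 9.834 × 10^5 m² × 13.4 m = 3.163 × 10^6 m³
ΔV = 3.163 × 10^6 m³ = 3163 ML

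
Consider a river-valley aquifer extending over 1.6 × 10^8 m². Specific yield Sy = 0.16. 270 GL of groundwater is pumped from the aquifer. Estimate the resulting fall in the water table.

Δh ≈ 10.5 m

ΔV = 270 GL = 2.7 × 10^8 m³
Δh = ΔV / (Sy × A) = 2.7 × 10^8 m³ / (0.16 × 1.6 × 10^8 m²) = 10.55 m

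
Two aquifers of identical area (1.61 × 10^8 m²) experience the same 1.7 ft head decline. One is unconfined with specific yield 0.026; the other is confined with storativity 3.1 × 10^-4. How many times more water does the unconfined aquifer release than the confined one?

Δh = 1.7 ft = 0.5182 m
Unconfined: ΔV_u = Sy × A × Δh = 0.026 × 1.61 × 10^8 × 0.5182 = 2.169 × 10^6 m³
Confined: ΔV_c = S × A × Δh = 3.1 × 10^-4 × 1.61 × 10^8 × 0.5182 = 25860 m³
Ratio = ΔV_u / ΔV_c = Sy / S = 0.026 / 3.1 × 10^-4 = 83.87

ΔV_u / ΔV_c ≈ 83.9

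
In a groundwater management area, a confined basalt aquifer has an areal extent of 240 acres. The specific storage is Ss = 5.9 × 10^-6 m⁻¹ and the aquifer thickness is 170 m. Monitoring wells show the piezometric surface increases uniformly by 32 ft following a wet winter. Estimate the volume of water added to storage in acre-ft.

ΔV ≈ 7.7 acre-ft

S = Ss × b = 5.9 × 10^-6 m⁻¹ × 170 m = 1.003 × 10^-3
A = 240 acres = 9.712 × 10^5 m²
Δh = 32 ft = 9.754 m
ΔV = S × A × Δh = 0.001003 × 9.712 × 10^5 m² × 9.754 m = 9502 m³
ΔV = 9502 m³ = 7.703 acre-ft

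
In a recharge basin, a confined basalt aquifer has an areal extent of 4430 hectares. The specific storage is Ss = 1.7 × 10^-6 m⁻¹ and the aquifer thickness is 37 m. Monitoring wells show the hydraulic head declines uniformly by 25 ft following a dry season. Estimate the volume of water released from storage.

S = Ss × b = 1.7 × 10^-6 m⁻¹ × 37 m = 6.29 × 10^-5
A = 4430 hectares = 4.43 × 10^7 m²
Δh = 25 ft = 7.62 m
ΔV = S × A × Δh = 6.29 × 10^-5 × 4.43 × 10^7 m² × 7.62 m = 21230 m³

ΔV ≈ 21200 m³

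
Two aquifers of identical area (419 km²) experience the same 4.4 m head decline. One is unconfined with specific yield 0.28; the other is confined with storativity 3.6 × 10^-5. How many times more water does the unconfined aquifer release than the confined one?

ΔV_u / ΔV_c ≈ 7780

A = 419 km² = 4.19 × 10^8 m²
Unconfined: ΔV_u = Sy × A × Δh = 0.28 × 4.19 × 10^8 × 4.4 = 5.162 × 10^8 m³
Confined: ΔV_c = S × A × Δh = 3.6 × 10^-5 × 4.19 × 10^8 × 4.4 = 66370 m³
Ratio = ΔV_u / ΔV_c = Sy / S = 0.28 / 3.6 × 10^-5 = 7778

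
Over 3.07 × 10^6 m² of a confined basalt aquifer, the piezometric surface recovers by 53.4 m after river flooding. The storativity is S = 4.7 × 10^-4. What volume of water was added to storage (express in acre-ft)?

ΔV ≈ 62.5 acre-ft

ΔV = S × A × Δh = 4.7 × 10^-4 × 3.07 × 10^6 m² × 53.4 m = 77050 m³
ΔV = 77050 m³ = 62.47 acre-ft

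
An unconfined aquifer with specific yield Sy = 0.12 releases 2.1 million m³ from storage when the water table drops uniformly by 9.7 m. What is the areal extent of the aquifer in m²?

ΔV = 2.1 million m³ = 2.1 × 10^6 m³
A = ΔV / (Sy × Δh) = 2.1 × 10^6 / (0.12 × 9.7) = 1.804 × 10^6 m²

A ≈ 1.8 × 10^6 m²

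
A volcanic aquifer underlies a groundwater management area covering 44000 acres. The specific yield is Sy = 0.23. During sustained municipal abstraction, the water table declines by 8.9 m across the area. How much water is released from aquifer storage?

A = 44000 acres = 1.781 × 10^8 m²
ΔV = Sy × A × Δh = 0.23 × 1.781 × 10^8 m² × 8.9 m = 3.645 × 10^8 m³

ΔV ≈ 3.64 × 10^8 m³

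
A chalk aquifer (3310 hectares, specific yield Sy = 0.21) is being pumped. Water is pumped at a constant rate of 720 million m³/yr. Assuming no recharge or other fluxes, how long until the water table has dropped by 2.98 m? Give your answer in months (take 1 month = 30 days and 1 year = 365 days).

t ≈ 0.35 months

A = 3310 hectares = 3.31 × 10^7 m²
ΔV = Sy × A × Δh = 0.21 × 3.31 × 10^7 × 2.98 = 2.071 × 10^7 m³
Q = 720 million m³/yr = 1.973 × 10^6 m³/d
t = ΔV / Q = 2.071 × 10^7 m³ / 1.973 × 10^6 m³/d = 10.5 d
t = 10.5 d ≈ 0.35 months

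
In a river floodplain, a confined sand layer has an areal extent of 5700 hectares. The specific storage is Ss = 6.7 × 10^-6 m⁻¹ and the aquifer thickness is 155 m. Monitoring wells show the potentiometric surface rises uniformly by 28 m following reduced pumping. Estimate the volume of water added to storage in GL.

ΔV ≈ 1.66 GL

S = Ss × b = 6.7 × 10^-6 m⁻¹ × 155 m = 1.038 × 10^-3
A = 5700 hectares = 5.7 × 10^7 m²
ΔV = S × A × Δh = 0.001038 × 5.7 × 10^7 m² × 28 m = 1.657 × 10^6 m³
ΔV = 1.657 × 10^6 m³ = 1.657 GL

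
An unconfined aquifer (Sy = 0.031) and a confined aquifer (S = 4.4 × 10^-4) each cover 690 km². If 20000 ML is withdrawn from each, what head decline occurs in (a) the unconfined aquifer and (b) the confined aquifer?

A = 690 km² = 6.9 × 10^8 m²
ΔV = 20000 ML = 2 × 10^7 m³
Unconfined: Δh_u = ΔV/(Sy·A) = 2 × 10^7/(0.031 × 6.9 × 10^8) = 0.935 m
Confined: Δh_c = ΔV/(S·A) = 2 × 10^7/(4.4 × 10^-4 × 6.9 × 10^8) = 65.88 m

Δh_u ≈ 0.935 m; Δh_c ≈ 65.9 m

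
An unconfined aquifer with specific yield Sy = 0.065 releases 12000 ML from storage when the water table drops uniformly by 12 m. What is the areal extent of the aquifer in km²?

ΔV = 12000 ML = 1.2 × 10^7 m³
A = ΔV / (Sy × Δh) = 1.2 × 10^7 / (0.065 × 12) = 1.538 × 10^7 m²
A = 1.538 × 10^7 m² = 15.38 km²

A ≈ 15.4 km²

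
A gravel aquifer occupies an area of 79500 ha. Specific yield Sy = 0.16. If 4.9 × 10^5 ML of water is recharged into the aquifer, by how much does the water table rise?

A = 79500 ha = 7.95 × 10^8 m²
ΔV = 4.9 × 10^5 ML = 4.9 × 10^8 m³
Δh = ΔV / (Sy × A) = 4.9 × 10^8 m³ / (0.16 × 7.95 × 10^8 m²) = 3.852 m

Δh ≈ 3.85 m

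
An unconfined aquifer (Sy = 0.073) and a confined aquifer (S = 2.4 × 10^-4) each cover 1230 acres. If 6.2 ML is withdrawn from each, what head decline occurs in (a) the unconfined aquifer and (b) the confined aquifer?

Δh_u ≈ 0.0171 m; Δh_c ≈ 5.19 m

A = 1230 acres = 4.978 × 10^6 m²
ΔV = 6.2 ML = 6200 m³
Unconfined: Δh_u = ΔV/(Sy·A) = 6200/(0.073 × 4.978 × 10^6) = 0.01706 m
Confined: Δh_c = ΔV/(S·A) = 6200/(2.4 × 10^-4 × 4.978 × 10^6) = 5.19 m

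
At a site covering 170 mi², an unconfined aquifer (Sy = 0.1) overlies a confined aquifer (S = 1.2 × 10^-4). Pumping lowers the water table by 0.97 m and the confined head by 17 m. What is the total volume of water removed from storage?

A = 170 mi² = 4.403 × 10^8 m²
Unconfined: ΔV_u = Sy × A × Δh_u = 0.1 × 4.403 × 10^8 × 0.97 = 4.271 × 10^7 m³
Confined: ΔV_c = S × A × Δh_c = 1.2 × 10^-4 × 4.403 × 10^8 × 17 = 8.982 × 10^5 m³
Total ΔV = 4.271 × 10^7 + 8.982 × 10^5 = 4.361 × 10^7 m³

ΔV ≈ 4.36 × 10^7 m³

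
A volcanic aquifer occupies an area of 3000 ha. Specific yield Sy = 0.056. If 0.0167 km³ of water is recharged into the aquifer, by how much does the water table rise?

Δh ≈ 9.94 m

A = 3000 ha = 3 × 10^7 m²
ΔV = 0.0167 km³ = 1.67 × 10^7 m³
Δh = ΔV / (Sy × A) = 1.67 × 10^7 m³ / (0.056 × 3 × 10^7 m²) = 9.94 m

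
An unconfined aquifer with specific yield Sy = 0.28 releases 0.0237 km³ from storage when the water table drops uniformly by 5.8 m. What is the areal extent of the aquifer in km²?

A ≈ 14.6 km²

ΔV = 0.0237 km³ = 2.37 × 10^7 m³
A = ΔV / (Sy × Δh) = 2.37 × 10^7 / (0.28 × 5.8) = 1.459 × 10^7 m²
A = 1.459 × 10^7 m² = 14.59 km²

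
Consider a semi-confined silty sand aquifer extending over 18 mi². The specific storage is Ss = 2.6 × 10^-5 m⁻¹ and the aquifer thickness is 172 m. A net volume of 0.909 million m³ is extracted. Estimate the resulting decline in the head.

Δh ≈ 4.36 m

S = Ss × b = 2.6 × 10^-5 m⁻¹ × 172 m = 4.472 × 10^-3
A = 18 mi² = 4.662 × 10^7 m²
ΔV = 0.909 million m³ = 9.09 × 10^5 m³
Δh = ΔV / (S × A) = 9.09 × 10^5 m³ / (0.004472 × 4.662 × 10^7 m²) = 4.36 m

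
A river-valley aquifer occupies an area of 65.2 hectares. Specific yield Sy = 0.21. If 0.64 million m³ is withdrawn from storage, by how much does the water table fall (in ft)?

A = 65.2 hectares = 6.52 × 10^5 m²
ΔV = 0.64 million m³ = 6.4 × 10^5 m³
Δh = ΔV / (Sy × A) = 6.4 × 10^5 m³ / (0.21 × 6.52 × 10^5 m²) = 4.674 m
Δh = 4.674 m = 15.34 ft

Δh ≈ 15.3 ft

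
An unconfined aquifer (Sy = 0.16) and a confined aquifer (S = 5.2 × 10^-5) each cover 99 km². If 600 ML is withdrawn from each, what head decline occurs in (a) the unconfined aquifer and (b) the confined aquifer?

A = 99 km² = 9.9 × 10^7 m²
ΔV = 600 ML = 6 × 10^5 m³
Unconfined: Δh_u = ΔV/(Sy·A) = 6 × 10^5/(0.16 × 9.9 × 10^7) = 0.03788 m
Confined: Δh_c = ΔV/(S·A) = 6 × 10^5/(5.2 × 10^-5 × 9.9 × 10^7) = 116.6 m

Δh_u ≈ 0.0379 m; Δh_c ≈ 117 m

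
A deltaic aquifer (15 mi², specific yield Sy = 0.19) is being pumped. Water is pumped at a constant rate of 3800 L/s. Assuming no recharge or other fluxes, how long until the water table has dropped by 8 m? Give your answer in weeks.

A = 15 mi² = 3.885 × 10^7 m²
ΔV = Sy × A × Δh = 0.19 × 3.885 × 10^7 × 8 = 5.905 × 10^7 m³
Q = 3800 L/s = 3.283 × 10^5 m³/d
t = ΔV / Q = 5.905 × 10^7 m³ / 3.283 × 10^5 m³/d = 179.9 d
t = 179.9 d ≈ 25.69 weeks

t ≈ 25.7 weeks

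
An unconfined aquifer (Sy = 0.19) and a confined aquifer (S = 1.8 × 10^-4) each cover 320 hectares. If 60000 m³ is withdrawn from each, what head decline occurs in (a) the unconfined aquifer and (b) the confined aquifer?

Δh_u ≈ 0.0987 m; Δh_c ≈ 104 m

A = 320 hectares = 3.2 × 10^6 m²
Unconfined: Δh_u = ΔV/(Sy·A) = 60000/(0.19 × 3.2 × 10^6) = 0.09868 m
Confined: Δh_c = ΔV/(S·A) = 60000/(1.8 × 10^-4 × 3.2 × 10^6) = 104.2 m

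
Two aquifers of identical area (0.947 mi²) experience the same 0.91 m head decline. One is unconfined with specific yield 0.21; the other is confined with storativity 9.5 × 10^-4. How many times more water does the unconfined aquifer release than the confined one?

ΔV_u / ΔV_c ≈ 221

A = 0.947 mi² = 2.453 × 10^6 m²
Unconfined: ΔV_u = Sy × A × Δh = 0.21 × 2.453 × 10^6 × 0.91 = 4.687 × 10^5 m³
Confined: ΔV_c = S × A × Δh = 9.5 × 10^-4 × 2.453 × 10^6 × 0.91 = 2120 m³
Ratio = ΔV_u / ΔV_c = Sy / S = 0.21 / 9.5 × 10^-4 = 221.1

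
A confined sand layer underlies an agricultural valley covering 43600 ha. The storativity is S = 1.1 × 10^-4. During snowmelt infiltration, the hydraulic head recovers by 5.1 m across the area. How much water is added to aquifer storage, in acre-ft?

ΔV ≈ 198 acre-ft

A = 43600 ha = 4.36 × 10^8 m²
ΔV = S × A × Δh = 1.1 × 10^-4 × 4.36 × 10^8 m² × 5.1 m = 2.446 × 10^5 m³
ΔV = 2.446 × 10^5 m³ = 198.3 acre-ft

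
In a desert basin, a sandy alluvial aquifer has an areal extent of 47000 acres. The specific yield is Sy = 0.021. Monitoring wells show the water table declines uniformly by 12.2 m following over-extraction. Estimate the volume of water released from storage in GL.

ΔV ≈ 48.7 GL

A = 47000 acres = 1.902 × 10^8 m²
ΔV = Sy × A × Δh = 0.021 × 1.902 × 10^8 m² × 12.2 m = 4.873 × 10^7 m³
ΔV = 4.873 × 10^7 m³ = 48.73 GL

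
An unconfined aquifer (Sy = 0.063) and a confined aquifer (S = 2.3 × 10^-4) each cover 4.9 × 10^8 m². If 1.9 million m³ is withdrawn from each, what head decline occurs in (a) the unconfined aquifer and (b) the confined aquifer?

ΔV = 1.9 million m³ = 1.9 × 10^6 m³
Unconfined: Δh_u = ΔV/(Sy·A) = 1.9 × 10^6/(0.063 × 4.9 × 10^8) = 0.06155 m
Confined: Δh_c = ΔV/(S·A) = 1.9 × 10^6/(2.3 × 10^-4 × 4.9 × 10^8) = 16.86 m

Δh_u ≈ 0.0615 m; Δh_c ≈ 16.9 m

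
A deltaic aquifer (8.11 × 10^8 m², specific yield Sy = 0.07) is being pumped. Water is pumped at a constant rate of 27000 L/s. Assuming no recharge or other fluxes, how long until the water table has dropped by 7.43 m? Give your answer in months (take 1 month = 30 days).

t ≈ 6.03 months

ΔV = Sy × A × Δh = 0.07 × 8.11 × 10^8 × 7.43 = 4.218 × 10^8 m³
Q = 27000 L/s = 2.333 × 10^6 m³/d
t = ΔV / Q = 4.218 × 10^8 m³ / 2.333 × 10^6 m³/d = 180.8 d
t = 180.8 d ≈ 6.027 months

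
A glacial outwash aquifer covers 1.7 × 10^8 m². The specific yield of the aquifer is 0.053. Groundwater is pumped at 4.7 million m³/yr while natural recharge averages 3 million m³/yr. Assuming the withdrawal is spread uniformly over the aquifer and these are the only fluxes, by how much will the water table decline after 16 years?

Net abstraction = 4.7 − 3 = 1.7 million m³/yr
Q_net = 1.7 million m³/yr = 4658 m³/d
t = 16 years = 5840 d
ΔV = Q × t = 4658 m³/d × 5840 d = 2.72 × 10^7 m³
Δh = ΔV / (Sy × A) = 2.72 × 10^7 / (0.053 × 1.7 × 10^8) = 3.019 m

Δh ≈ 3.02 m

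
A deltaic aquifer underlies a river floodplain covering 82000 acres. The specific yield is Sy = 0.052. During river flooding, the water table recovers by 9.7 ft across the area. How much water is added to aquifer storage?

A = 82000 acres = 3.318 × 10^8 m²
Δh = 9.7 ft = 2.957 m
ΔV = Sy × A × Δh = 0.052 × 3.318 × 10^8 m² × 2.957 m = 5.102 × 10^7 m³

ΔV ≈ 5.1 × 10^7 m³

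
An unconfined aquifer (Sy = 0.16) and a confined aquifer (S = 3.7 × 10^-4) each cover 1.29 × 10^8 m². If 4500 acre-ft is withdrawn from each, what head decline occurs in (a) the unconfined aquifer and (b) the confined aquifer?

ΔV = 4500 acre-ft = 5.551 × 10^6 m³
Unconfined: Δh_u = ΔV/(Sy·A) = 5.551 × 10^6/(0.16 × 1.29 × 10^8) = 0.2689 m
Confined: Δh_c = ΔV/(S·A) = 5.551 × 10^6/(3.7 × 10^-4 × 1.29 × 10^8) = 116.3 m

Δh_u ≈ 0.269 m; Δh_c ≈ 116 m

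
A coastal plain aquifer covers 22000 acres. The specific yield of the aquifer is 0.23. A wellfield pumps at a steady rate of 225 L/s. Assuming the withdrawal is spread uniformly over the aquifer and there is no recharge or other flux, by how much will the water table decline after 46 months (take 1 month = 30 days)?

A = 22000 acres = 8.903 × 10^7 m²
Q = 225 L/s = 19440 m³/d
t = 46 months = 1380 d
ΔV = Q × t = 19440 m³/d × 1380 d = 2.683 × 10^7 m³
Δh = ΔV / (Sy × A) = 2.683 × 10^7 / (0.23 × 8.903 × 10^7) = 1.31 m

Δh ≈ 1.31 m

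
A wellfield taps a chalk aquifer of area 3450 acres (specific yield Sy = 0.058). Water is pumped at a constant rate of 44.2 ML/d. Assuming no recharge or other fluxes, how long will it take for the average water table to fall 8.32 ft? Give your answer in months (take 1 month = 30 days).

A = 3450 acres = 1.396 × 10^7 m²
Δh = 8.32 ft = 2.536 m
ΔV = Sy × A × Δh = 0.058 × 1.396 × 10^7 × 2.536 = 2.054 × 10^6 m³
Q = 44.2 ML/d = 44200 m³/d
t = ΔV / Q = 2.054 × 10^6 m³ / 44200 m³/d = 46.46 d
t = 46.46 d ≈ 1.549 months

t ≈ 1.55 months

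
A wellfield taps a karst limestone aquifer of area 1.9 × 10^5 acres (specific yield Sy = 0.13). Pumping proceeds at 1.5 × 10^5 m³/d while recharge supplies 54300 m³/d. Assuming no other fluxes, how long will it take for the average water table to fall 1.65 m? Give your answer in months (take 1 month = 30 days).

A = 1.9 × 10^5 acres = 7.689 × 10^8 m²
ΔV = Sy × A × Δh = 0.13 × 7.689 × 10^8 × 1.65 = 1.649 × 10^8 m³
Net withdrawal = 1.5 × 10^5 − 54300 = 95700 m³/d
t = ΔV / Q = 1.649 × 10^8 m³ / 95700 m³/d = 1723 d
t = 1723 d ≈ 57.45 months

t ≈ 57.4 months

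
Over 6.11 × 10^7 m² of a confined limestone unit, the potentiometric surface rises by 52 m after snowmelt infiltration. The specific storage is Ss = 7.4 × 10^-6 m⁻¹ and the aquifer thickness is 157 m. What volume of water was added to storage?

S = Ss × b = 7.4 × 10^-6 m⁻¹ × 157 m = 1.162 × 10^-3
ΔV = S × A × Δh = 0.001162 × 6.11 × 10^7 m² × 52 m = 3.691 × 10^6 m³

ΔV ≈ 3.69 × 10^6 m³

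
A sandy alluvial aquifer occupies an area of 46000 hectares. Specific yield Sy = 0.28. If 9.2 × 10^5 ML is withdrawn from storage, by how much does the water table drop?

A = 46000 hectares = 4.6 × 10^8 m²
ΔV = 9.2 × 10^5 ML = 9.2 × 10^8 m³
Δh = ΔV / (Sy × A) = 9.2 × 10^8 m³ / (0.28 × 4.6 × 10^8 m²) = 7.143 m

Δh ≈ 7.14 m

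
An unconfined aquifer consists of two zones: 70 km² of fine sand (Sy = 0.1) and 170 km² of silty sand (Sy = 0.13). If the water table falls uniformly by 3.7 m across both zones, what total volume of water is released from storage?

ΔV ≈ 1.08 × 10^8 m³

A₁ = 70 km² = 7 × 10^7 m²; A₂ = 170 km² = 1.7 × 10^8 m²
ΔV₁ = 0.1 × 7 × 10^7 × 3.7 = 2.59 × 10^7 m³
ΔV₂ = 0.13 × 1.7 × 10^8 × 3.7 = 8.177 × 10^7 m³
ΔV = ΔV₁ + ΔV₂ = 1.077 × 10^8 m³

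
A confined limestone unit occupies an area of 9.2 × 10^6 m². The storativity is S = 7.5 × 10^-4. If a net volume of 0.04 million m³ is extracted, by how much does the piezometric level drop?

ΔV = 0.04 million m³ = 40000 m³
Δh = ΔV / (S × A) = 40000 m³ / (7.5 × 10^-4 × 9.2 × 10^6 m²) = 5.797 m

Δh ≈ 5.8 m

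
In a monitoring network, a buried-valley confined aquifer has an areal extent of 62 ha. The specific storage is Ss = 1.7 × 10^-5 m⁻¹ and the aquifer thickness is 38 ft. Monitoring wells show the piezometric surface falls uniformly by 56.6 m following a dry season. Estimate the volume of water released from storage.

ΔV ≈ 6910 m³

b = 38 ft = 11.58 m
S = Ss × b = 1.7 × 10^-5 m⁻¹ × 11.58 m = 1.969 × 10^-4
A = 62 ha = 6.2 × 10^5 m²
ΔV = S × A × Δh = 1.969 × 10^-4 × 6.2 × 10^5 m² × 56.6 m = 6910 m³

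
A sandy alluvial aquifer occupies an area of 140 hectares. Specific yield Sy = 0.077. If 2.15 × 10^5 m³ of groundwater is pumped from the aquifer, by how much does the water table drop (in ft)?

A = 140 hectares = 1.4 × 10^6 m²
Δh = ΔV / (Sy × A) = 2.15 × 10^5 m³ / (0.077 × 1.4 × 10^6 m²) = 1.994 m
Δh = 1.994 m = 6.543 ft

Δh ≈ 6.54 ft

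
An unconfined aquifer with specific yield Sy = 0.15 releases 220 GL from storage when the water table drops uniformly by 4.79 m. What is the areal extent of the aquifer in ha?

ΔV = 220 GL = 2.2 × 10^8 m³
A = ΔV / (Sy × Δh) = 2.2 × 10^8 / (0.15 × 4.79) = 3.062 × 10^8 m²
A = 3.062 × 10^8 m² = 30620 ha

A ≈ 30600 ha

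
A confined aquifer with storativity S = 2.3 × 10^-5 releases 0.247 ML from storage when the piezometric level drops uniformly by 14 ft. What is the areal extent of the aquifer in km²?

Δh = 14 ft = 4.267 m
ΔV = 0.247 ML = 247 m³
A = ΔV / (S × Δh) = 247 / (2.3 × 10^-5 × 4.267) = 2.517 × 10^6 m²
A = 2.517 × 10^6 m² = 2.517 km²

A ≈ 2.52 km²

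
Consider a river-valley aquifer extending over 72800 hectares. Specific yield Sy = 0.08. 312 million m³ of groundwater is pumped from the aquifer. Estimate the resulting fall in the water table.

A = 72800 hectares = 7.28 × 10^8 m²
ΔV = 312 million m³ = 3.12 × 10^8 m³
Δh = ΔV / (Sy × A) = 3.12 × 10^8 m³ / (0.08 × 7.28 × 10^8 m²) = 5.357 m

Δh ≈ 5.36 m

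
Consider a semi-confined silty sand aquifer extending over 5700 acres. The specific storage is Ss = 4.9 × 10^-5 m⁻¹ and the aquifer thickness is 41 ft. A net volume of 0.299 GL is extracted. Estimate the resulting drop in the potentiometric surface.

b = 41 ft = 12.5 m
S = Ss × b = 4.9 × 10^-5 m⁻¹ × 12.5 m = 6.123 × 10^-4
A = 5700 acres = 2.307 × 10^7 m²
ΔV = 0.299 GL = 2.99 × 10^5 m³
Δh = ΔV / (S × A) = 2.99 × 10^5 m³ / (6.123 × 10^-4 × 2.307 × 10^7 m²) = 21.17 m

Δh ≈ 21.2 m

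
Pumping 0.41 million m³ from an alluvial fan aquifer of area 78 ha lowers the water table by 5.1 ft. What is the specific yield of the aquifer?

Sy ≈ 0.34

A = 78 ha = 7.8 × 10^5 m²
Δh = 5.1 ft = 1.554 m
ΔV = 0.41 million m³ = 4.1 × 10^5 m³
Sy = ΔV / (A × Δh) = 4.1 × 10^5 m³ / (7.8 × 10^5 m² × 1.554 m) = 0.3381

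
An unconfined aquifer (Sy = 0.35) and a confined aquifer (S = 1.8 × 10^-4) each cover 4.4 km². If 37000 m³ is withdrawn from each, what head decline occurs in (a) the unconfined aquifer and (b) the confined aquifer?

Δh_u ≈ 0.024 m; Δh_c ≈ 46.7 m

A = 4.4 km² = 4.4 × 10^6 m²
Unconfined: Δh_u = ΔV/(Sy·A) = 37000/(0.35 × 4.4 × 10^6) = 0.02403 m
Confined: Δh_c = ΔV/(S·A) = 37000/(1.8 × 10^-4 × 4.4 × 10^6) = 46.72 m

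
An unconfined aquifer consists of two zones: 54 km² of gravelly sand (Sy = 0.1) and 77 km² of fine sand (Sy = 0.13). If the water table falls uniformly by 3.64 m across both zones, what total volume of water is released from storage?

ΔV ≈ 5.61 × 10^7 m³

A₁ = 54 km² = 5.4 × 10^7 m²; A₂ = 77 km² = 7.7 × 10^7 m²
ΔV₁ = 0.1 × 5.4 × 10^7 × 3.64 = 1.966 × 10^7 m³
ΔV₂ = 0.13 × 7.7 × 10^7 × 3.64 = 3.644 × 10^7 m³
ΔV = ΔV₁ + ΔV₂ = 5.609 × 10^7 m³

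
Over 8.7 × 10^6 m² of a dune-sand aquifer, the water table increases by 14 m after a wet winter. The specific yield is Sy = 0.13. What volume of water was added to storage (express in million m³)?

ΔV ≈ 15.8 million m³

ΔV = Sy × A × Δh = 0.13 × 8.7 × 10^6 m² × 14 m = 1.583 × 10^7 m³
ΔV = 1.583 × 10^7 m³ = 15.83 million m³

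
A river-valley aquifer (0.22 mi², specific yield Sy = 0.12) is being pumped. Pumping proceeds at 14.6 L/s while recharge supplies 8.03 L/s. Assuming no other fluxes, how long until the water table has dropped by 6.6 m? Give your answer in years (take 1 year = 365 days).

t ≈ 2.18 years

A = 0.22 mi² = 5.698 × 10^5 m²
ΔV = Sy × A × Δh = 0.12 × 5.698 × 10^5 × 6.6 = 4.513 × 10^5 m³
Net withdrawal = 14.6 − 8.03 = 6.57 L/s = 567.6 m³/d
t = ΔV / Q = 4.513 × 10^5 m³ / 567.6 m³/d = 795 d
t = 795 d ≈ 2.178 years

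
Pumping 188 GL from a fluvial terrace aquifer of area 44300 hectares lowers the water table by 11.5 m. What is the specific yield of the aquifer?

A = 44300 hectares = 4.43 × 10^8 m²
ΔV = 188 GL = 1.88 × 10^8 m³
Sy = ΔV / (A × Δh) = 1.88 × 10^8 m³ / (4.43 × 10^8 m² × 11.5 m) = 0.0369

Sy ≈ 0.037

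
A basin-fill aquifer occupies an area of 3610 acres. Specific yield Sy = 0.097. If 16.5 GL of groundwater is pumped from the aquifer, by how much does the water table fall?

Δh ≈ 11.6 m

A = 3610 acres = 1.461 × 10^7 m²
ΔV = 16.5 GL = 1.65 × 10^7 m³
Δh = ΔV / (Sy × A) = 1.65 × 10^7 m³ / (0.097 × 1.461 × 10^7 m²) = 11.64 m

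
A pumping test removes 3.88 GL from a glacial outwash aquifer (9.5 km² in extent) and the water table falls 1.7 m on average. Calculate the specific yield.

Sy ≈ 0.24

A = 9.5 km² = 9.5 × 10^6 m²
ΔV = 3.88 GL = 3.88 × 10^6 m³
Sy = ΔV / (A × Δh) = 3.88 × 10^6 m³ / (9.5 × 10^6 m² × 1.7 m) = 0.2402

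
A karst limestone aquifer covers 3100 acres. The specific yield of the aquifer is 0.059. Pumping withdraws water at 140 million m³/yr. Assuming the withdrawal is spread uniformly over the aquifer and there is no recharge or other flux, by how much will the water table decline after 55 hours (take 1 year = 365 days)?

A = 3100 acres = 1.255 × 10^7 m²
Q = 140 million m³/yr = 3.836 × 10^5 m³/d
t = 55 hours = 2.292 d
ΔV = Q × t = 3.836 × 10^5 m³/d × 2.292 d = 8.79 × 10^5 m³
Δh = ΔV / (Sy × A) = 8.79 × 10^5 / (0.059 × 1.255 × 10^7) = 1.188 m

Δh ≈ 1.19 m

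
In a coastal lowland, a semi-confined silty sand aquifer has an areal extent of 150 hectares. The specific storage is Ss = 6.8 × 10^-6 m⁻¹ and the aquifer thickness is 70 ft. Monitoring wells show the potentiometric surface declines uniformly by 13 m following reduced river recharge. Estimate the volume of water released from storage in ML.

b = 70 ft = 21.34 m
S = Ss × b = 6.8 × 10^-6 m⁻¹ × 21.34 m = 1.451 × 10^-4
A = 150 hectares = 1.5 × 10^6 m²
ΔV = S × A × Δh = 1.451 × 10^-4 × 1.5 × 10^6 m² × 13 m = 2829 m³
ΔV = 2829 m³ = 2.829 ML

ΔV ≈ 2.83 ML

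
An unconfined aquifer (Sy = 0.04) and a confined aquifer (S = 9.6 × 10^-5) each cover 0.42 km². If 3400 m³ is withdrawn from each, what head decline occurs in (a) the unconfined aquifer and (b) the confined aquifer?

A = 0.42 km² = 4.2 × 10^5 m²
Unconfined: Δh_u = ΔV/(Sy·A) = 3400/(0.04 × 4.2 × 10^5) = 0.2024 m
Confined: Δh_c = ΔV/(S·A) = 3400/(9.6 × 10^-5 × 4.2 × 10^5) = 84.33 m

Δh_u ≈ 0.202 m; Δh_c ≈ 84.3 m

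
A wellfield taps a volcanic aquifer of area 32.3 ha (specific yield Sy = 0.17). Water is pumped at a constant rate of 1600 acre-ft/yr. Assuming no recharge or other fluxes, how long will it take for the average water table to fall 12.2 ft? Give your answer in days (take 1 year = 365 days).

t ≈ 37.8 days

A = 32.3 ha = 3.23 × 10^5 m²
Δh = 12.2 ft = 3.719 m
ΔV = Sy × A × Δh = 0.17 × 3.23 × 10^5 × 3.719 = 2.042 × 10^5 m³
Q = 1600 acre-ft/yr = 5407 m³/d
t = ΔV / Q = 2.042 × 10^5 m³ / 5407 m³/d = 37.76 d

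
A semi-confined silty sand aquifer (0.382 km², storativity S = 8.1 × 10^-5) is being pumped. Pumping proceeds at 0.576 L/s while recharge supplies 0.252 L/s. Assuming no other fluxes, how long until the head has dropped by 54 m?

A = 0.382 km² = 3.82 × 10^5 m²
ΔV = S × A × Δh = 8.1 × 10^-5 × 3.82 × 10^5 × 54 = 1671 m³
Net withdrawal = 0.576 − 0.252 = 0.324 L/s = 27.99 m³/d
t = ΔV / Q = 1671 m³ / 27.99 m³/d = 59.69 d

t ≈ 59.7 days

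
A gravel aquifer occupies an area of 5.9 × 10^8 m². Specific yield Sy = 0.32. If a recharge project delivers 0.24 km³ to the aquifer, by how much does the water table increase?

Δh ≈ 1.27 m

ΔV = 0.24 km³ = 2.4 × 10^8 m³
Δh = ΔV / (Sy × A) = 2.4 × 10^8 m³ / (0.32 × 5.9 × 10^8 m²) = 1.271 m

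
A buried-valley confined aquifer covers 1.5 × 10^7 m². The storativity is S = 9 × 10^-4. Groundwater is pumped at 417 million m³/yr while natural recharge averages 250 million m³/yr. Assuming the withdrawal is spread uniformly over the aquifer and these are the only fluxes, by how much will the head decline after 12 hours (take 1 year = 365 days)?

Net abstraction = 417 − 250 = 167 million m³/yr
Q_net = 167 million m³/yr = 4.575 × 10^5 m³/d
t = 12 hours = 0.5 d
ΔV = Q × t = 4.575 × 10^5 m³/d × 0.5 d = 2.288 × 10^5 m³
Δh = ΔV / (S × A) = 2.288 × 10^5 / (9 × 10^-4 × 1.5 × 10^7) = 16.95 m

Δh ≈ 16.9 m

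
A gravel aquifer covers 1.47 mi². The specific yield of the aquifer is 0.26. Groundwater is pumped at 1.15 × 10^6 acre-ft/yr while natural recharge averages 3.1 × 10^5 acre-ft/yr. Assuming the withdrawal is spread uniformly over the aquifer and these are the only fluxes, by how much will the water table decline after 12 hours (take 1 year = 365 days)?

Δh ≈ 1.43 m

A = 1.47 mi² = 3.807 × 10^6 m²
Net abstraction = 1.15 × 10^6 − 3.1 × 10^5 = 8.4 × 10^5 acre-ft/yr
Q_net = 8.4 × 10^5 acre-ft/yr = 2.839 × 10^6 m³/d
t = 12 hours = 0.5 d
ΔV = Q × t = 2.839 × 10^6 m³/d × 0.5 d = 1.419 × 10^6 m³
Δh = ΔV / (Sy × A) = 1.419 × 10^6 / (0.26 × 3.807 × 10^6) = 1.434 m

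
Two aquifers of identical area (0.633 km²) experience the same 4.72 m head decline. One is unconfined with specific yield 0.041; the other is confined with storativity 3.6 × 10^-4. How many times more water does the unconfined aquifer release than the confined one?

A = 0.633 km² = 6.33 × 10^5 m²
Unconfined: ΔV_u = Sy × A × Δh = 0.041 × 6.33 × 10^5 × 4.72 = 1.225 × 10^5 m³
Confined: ΔV_c = S × A × Δh = 3.6 × 10^-4 × 6.33 × 10^5 × 4.72 = 1076 m³
Ratio = ΔV_u / ΔV_c = Sy / S = 0.041 / 3.6 × 10^-4 = 113.9

ΔV_u / ΔV_c ≈ 114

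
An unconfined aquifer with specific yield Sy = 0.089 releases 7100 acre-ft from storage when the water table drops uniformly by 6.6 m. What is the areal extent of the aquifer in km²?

ΔV = 7100 acre-ft = 8.758 × 10^6 m³
A = ΔV / (Sy × Δh) = 8.758 × 10^6 / (0.089 × 6.6) = 1.491 × 10^7 m²
A = 1.491 × 10^7 m² = 14.91 km²

A ≈ 14.9 km²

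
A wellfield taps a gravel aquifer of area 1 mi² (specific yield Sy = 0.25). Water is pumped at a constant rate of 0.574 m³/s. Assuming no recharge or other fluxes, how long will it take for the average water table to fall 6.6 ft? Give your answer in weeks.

t ≈ 3.75 weeks

A = 1 mi² = 2.59 × 10^6 m²
Δh = 6.6 ft = 2.012 m
ΔV = Sy × A × Δh = 0.25 × 2.59 × 10^6 × 2.012 = 1.303 × 10^6 m³
Q = 0.574 m³/s = 49590 m³/d
t = ΔV / Q = 1.303 × 10^6 m³ / 49590 m³/d = 26.26 d
t = 26.26 d ≈ 3.752 weeks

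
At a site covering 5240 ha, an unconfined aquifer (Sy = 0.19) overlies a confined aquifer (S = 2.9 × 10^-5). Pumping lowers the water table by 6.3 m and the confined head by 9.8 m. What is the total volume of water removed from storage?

ΔV ≈ 6.27 × 10^7 m³

A = 5240 ha = 5.24 × 10^7 m²
Unconfined: ΔV_u = Sy × A × Δh_u = 0.19 × 5.24 × 10^7 × 6.3 = 6.272 × 10^7 m³
Confined: ΔV_c = S × A × Δh_c = 2.9 × 10^-5 × 5.24 × 10^7 × 9.8 = 14890 m³
Total ΔV = 6.272 × 10^7 + 14890 = 6.274 × 10^7 m³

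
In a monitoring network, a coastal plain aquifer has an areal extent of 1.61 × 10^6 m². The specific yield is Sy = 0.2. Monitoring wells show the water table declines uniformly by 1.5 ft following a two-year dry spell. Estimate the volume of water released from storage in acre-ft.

ΔV ≈ 119 acre-ft

Δh = 1.5 ft = 0.4572 m
ΔV = Sy × A × Δh = 0.2 × 1.61 × 10^6 m² × 0.4572 m = 1.472 × 10^5 m³
ΔV = 1.472 × 10^5 m³ = 119.4 acre-ft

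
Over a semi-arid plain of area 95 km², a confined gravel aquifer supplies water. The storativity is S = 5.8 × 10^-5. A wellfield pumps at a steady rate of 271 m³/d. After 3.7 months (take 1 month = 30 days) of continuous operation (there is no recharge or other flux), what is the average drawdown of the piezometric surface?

Δh ≈ 5.46 m

A = 95 km² = 9.5 × 10^7 m²
t = 3.7 months = 111 d
ΔV = Q × t = 271 m³/d × 111 d = 30080 m³
Δh = ΔV / (S × A) = 30080 / (5.8 × 10^-5 × 9.5 × 10^7) = 5.459 m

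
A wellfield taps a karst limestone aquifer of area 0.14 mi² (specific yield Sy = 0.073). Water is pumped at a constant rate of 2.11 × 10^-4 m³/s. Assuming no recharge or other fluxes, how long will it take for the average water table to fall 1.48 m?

A = 0.14 mi² = 3.626 × 10^5 m²
ΔV = Sy × A × Δh = 0.073 × 3.626 × 10^5 × 1.48 = 39180 m³
Q = 2.11 × 10^-4 m³/s = 18.23 m³/d
t = ΔV / Q = 39180 m³ / 18.23 m³/d = 2149 d

t ≈ 2150 days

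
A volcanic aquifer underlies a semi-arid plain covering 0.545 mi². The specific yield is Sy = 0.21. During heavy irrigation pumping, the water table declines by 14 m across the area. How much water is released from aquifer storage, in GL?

A = 0.545 mi² = 1.412 × 10^6 m²
ΔV = Sy × A × Δh = 0.21 × 1.412 × 10^6 m² × 14 m = 4.15 × 10^6 m³
ΔV = 4.15 × 10^6 m³ = 4.15 GL

ΔV ≈ 4.15 GL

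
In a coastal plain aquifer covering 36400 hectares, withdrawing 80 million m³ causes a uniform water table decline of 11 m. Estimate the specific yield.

A = 36400 hectares = 3.64 × 10^8 m²
ΔV = 80 million m³ = 8 × 10^7 m³
Sy = ΔV / (A × Δh) = 8 × 10^7 m³ / (3.64 × 10^8 m² × 11 m) = 0.01998

Sy ≈ 0.02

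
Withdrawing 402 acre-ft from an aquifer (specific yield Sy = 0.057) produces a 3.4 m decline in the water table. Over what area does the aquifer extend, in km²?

A ≈ 2.56 km²

ΔV = 402 acre-ft = 4.959 × 10^5 m³
A = ΔV / (Sy × Δh) = 4.959 × 10^5 / (0.057 × 3.4) = 2.559 × 10^6 m²
A = 2.559 × 10^6 m² = 2.559 km²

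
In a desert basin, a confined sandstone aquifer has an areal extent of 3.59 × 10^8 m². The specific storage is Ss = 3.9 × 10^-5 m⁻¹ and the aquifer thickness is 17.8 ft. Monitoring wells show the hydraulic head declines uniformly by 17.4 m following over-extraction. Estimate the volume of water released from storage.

ΔV ≈ 1.32 × 10^6 m³

b = 17.8 ft = 5.425 m
S = Ss × b = 3.9 × 10^-5 m⁻¹ × 5.425 m = 2.116 × 10^-4
ΔV = S × A × Δh = 2.116 × 10^-4 × 3.59 × 10^8 m² × 17.4 m = 1.322 × 10^6 m³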